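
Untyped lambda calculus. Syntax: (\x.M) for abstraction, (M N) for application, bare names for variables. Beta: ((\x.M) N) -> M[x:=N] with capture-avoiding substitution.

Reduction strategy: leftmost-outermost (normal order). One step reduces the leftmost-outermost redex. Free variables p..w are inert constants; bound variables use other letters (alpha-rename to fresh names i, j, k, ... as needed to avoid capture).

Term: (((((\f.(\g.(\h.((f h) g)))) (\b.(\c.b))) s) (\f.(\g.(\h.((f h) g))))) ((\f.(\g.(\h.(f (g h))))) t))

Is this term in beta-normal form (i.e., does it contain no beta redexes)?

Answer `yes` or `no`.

Term: (((((\f.(\g.(\h.((f h) g)))) (\b.(\c.b))) s) (\f.(\g.(\h.((f h) g))))) ((\f.(\g.(\h.(f (g h))))) t))
Found 2 beta redex(es).

Answer: no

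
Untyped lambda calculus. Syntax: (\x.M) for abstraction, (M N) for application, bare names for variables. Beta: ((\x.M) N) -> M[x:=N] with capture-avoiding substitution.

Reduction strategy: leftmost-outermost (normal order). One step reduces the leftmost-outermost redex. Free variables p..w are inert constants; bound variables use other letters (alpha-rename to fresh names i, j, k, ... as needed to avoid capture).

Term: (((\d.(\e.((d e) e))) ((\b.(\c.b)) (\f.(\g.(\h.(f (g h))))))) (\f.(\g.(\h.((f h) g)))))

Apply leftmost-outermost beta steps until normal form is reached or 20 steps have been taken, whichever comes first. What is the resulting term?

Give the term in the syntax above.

Answer: (\g.(\h.(\i.(\j.(((g h) j) i)))))

Derivation:
Step 0: (((\d.(\e.((d e) e))) ((\b.(\c.b)) (\f.(\g.(\h.(f (g h))))))) (\f.(\g.(\h.((f h) g)))))
Step 1: ((\e.((((\b.(\c.b)) (\f.(\g.(\h.(f (g h)))))) e) e)) (\f.(\g.(\h.((f h) g)))))
Step 2: ((((\b.(\c.b)) (\f.(\g.(\h.(f (g h)))))) (\f.(\g.(\h.((f h) g))))) (\f.(\g.(\h.((f h) g)))))
Step 3: (((\c.(\f.(\g.(\h.(f (g h)))))) (\f.(\g.(\h.((f h) g))))) (\f.(\g.(\h.((f h) g)))))
Step 4: ((\f.(\g.(\h.(f (g h))))) (\f.(\g.(\h.((f h) g)))))
Step 5: (\g.(\h.((\f.(\g.(\h.((f h) g)))) (g h))))
Step 6: (\g.(\h.(\i.(\j.(((g h) j) i)))))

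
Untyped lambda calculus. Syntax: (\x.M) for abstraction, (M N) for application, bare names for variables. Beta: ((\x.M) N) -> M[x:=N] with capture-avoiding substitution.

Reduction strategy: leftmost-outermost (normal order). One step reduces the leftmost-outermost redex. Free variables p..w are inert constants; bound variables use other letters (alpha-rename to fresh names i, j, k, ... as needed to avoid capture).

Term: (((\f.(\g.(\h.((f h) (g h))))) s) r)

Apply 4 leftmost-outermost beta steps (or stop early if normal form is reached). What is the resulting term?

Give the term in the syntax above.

Answer: (\h.((s h) (r h)))

Derivation:
Step 0: (((\f.(\g.(\h.((f h) (g h))))) s) r)
Step 1: ((\g.(\h.((s h) (g h)))) r)
Step 2: (\h.((s h) (r h)))
Step 3: (normal form reached)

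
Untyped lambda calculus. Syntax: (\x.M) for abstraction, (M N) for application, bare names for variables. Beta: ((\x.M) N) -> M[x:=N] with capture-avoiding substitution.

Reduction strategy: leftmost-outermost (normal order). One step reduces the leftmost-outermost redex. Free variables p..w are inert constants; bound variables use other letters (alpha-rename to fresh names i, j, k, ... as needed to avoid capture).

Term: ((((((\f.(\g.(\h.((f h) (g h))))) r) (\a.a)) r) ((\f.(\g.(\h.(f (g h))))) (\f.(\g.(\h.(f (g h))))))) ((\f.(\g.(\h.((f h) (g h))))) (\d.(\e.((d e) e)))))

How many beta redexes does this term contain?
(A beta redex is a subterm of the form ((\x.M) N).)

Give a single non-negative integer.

Answer: 3

Derivation:
Term: ((((((\f.(\g.(\h.((f h) (g h))))) r) (\a.a)) r) ((\f.(\g.(\h.(f (g h))))) (\f.(\g.(\h.(f (g h))))))) ((\f.(\g.(\h.((f h) (g h))))) (\d.(\e.((d e) e)))))
  Redex: ((\f.(\g.(\h.((f h) (g h))))) r)
  Redex: ((\f.(\g.(\h.(f (g h))))) (\f.(\g.(\h.(f (g h))))))
  Redex: ((\f.(\g.(\h.((f h) (g h))))) (\d.(\e.((d e) e))))
Total redexes: 3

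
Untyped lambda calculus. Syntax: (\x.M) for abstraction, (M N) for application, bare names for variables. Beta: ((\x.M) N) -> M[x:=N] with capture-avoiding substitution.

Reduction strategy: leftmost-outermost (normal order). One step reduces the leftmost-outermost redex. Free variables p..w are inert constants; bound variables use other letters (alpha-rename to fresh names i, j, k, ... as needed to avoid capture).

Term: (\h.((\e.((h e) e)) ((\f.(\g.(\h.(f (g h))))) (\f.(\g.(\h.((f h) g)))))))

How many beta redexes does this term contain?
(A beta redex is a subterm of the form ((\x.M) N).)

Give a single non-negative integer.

Answer: 2

Derivation:
Term: (\h.((\e.((h e) e)) ((\f.(\g.(\h.(f (g h))))) (\f.(\g.(\h.((f h) g)))))))
  Redex: ((\e.((h e) e)) ((\f.(\g.(\h.(f (g h))))) (\f.(\g.(\h.((f h) g))))))
  Redex: ((\f.(\g.(\h.(f (g h))))) (\f.(\g.(\h.((f h) g)))))
Total redexes: 2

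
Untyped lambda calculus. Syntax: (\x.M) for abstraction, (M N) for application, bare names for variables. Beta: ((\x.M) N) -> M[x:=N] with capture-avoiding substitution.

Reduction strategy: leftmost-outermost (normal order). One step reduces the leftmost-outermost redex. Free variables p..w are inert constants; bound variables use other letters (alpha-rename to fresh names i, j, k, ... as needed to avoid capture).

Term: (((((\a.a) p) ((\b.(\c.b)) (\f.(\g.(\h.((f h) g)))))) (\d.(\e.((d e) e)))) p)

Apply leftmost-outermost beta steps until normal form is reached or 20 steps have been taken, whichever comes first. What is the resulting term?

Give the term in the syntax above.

Answer: (((p (\c.(\f.(\g.(\h.((f h) g)))))) (\d.(\e.((d e) e)))) p)

Derivation:
Step 0: (((((\a.a) p) ((\b.(\c.b)) (\f.(\g.(\h.((f h) g)))))) (\d.(\e.((d e) e)))) p)
Step 1: (((p ((\b.(\c.b)) (\f.(\g.(\h.((f h) g)))))) (\d.(\e.((d e) e)))) p)
Step 2: (((p (\c.(\f.(\g.(\h.((f h) g)))))) (\d.(\e.((d e) e)))) p)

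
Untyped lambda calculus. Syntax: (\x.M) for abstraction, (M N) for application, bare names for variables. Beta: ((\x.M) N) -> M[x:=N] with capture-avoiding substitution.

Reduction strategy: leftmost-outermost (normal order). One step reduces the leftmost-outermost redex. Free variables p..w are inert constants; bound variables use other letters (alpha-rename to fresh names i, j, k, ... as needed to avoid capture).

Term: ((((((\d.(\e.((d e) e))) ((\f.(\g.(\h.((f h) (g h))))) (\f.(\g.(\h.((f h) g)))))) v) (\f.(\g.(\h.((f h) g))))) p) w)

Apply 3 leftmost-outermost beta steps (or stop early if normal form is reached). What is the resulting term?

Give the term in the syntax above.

Step 0: ((((((\d.(\e.((d e) e))) ((\f.(\g.(\h.((f h) (g h))))) (\f.(\g.(\h.((f h) g)))))) v) (\f.(\g.(\h.((f h) g))))) p) w)
Step 1: (((((\e.((((\f.(\g.(\h.((f h) (g h))))) (\f.(\g.(\h.((f h) g))))) e) e)) v) (\f.(\g.(\h.((f h) g))))) p) w)
Step 2: (((((((\f.(\g.(\h.((f h) (g h))))) (\f.(\g.(\h.((f h) g))))) v) v) (\f.(\g.(\h.((f h) g))))) p) w)
Step 3: ((((((\g.(\h.(((\f.(\g.(\h.((f h) g)))) h) (g h)))) v) v) (\f.(\g.(\h.((f h) g))))) p) w)

Answer: ((((((\g.(\h.(((\f.(\g.(\h.((f h) g)))) h) (g h)))) v) v) (\f.(\g.(\h.((f h) g))))) p) w)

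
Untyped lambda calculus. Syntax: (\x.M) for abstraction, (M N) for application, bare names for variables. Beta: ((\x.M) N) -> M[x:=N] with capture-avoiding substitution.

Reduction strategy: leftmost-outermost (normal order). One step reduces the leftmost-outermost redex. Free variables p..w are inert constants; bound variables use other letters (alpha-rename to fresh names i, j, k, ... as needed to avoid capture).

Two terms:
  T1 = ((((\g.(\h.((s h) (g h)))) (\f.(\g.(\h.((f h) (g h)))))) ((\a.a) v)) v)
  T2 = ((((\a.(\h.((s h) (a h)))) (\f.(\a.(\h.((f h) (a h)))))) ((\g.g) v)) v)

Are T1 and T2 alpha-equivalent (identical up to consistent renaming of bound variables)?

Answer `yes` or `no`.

Term 1: ((((\g.(\h.((s h) (g h)))) (\f.(\g.(\h.((f h) (g h)))))) ((\a.a) v)) v)
Term 2: ((((\a.(\h.((s h) (a h)))) (\f.(\a.(\h.((f h) (a h)))))) ((\g.g) v)) v)
Alpha-equivalence: compare structure up to binder renaming.
Result: True

Answer: yes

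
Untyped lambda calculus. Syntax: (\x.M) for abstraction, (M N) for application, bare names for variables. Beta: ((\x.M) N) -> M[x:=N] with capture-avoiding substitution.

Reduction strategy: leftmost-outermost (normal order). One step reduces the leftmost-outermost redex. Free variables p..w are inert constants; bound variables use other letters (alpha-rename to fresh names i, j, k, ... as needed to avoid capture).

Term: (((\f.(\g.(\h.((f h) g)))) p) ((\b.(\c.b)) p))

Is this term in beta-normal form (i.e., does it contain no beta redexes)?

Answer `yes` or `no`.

Answer: no

Derivation:
Term: (((\f.(\g.(\h.((f h) g)))) p) ((\b.(\c.b)) p))
Found 2 beta redex(es).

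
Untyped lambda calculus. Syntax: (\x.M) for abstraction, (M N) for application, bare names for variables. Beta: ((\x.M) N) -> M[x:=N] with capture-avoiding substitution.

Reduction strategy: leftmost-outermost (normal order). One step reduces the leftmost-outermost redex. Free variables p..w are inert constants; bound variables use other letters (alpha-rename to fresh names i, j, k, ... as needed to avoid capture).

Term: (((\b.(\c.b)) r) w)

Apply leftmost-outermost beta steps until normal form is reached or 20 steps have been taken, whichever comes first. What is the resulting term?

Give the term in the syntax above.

Step 0: (((\b.(\c.b)) r) w)
Step 1: ((\c.r) w)
Step 2: r

Answer: r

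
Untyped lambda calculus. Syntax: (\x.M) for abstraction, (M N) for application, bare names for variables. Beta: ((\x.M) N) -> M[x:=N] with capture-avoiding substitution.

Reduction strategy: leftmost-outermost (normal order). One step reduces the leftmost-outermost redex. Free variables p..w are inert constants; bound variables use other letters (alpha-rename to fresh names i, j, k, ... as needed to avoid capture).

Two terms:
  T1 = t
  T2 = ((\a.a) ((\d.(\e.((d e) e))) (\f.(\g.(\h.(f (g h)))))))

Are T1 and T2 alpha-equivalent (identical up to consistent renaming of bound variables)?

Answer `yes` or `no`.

Answer: no

Derivation:
Term 1: t
Term 2: ((\a.a) ((\d.(\e.((d e) e))) (\f.(\g.(\h.(f (g h)))))))
Alpha-equivalence: compare structure up to binder renaming.
Result: False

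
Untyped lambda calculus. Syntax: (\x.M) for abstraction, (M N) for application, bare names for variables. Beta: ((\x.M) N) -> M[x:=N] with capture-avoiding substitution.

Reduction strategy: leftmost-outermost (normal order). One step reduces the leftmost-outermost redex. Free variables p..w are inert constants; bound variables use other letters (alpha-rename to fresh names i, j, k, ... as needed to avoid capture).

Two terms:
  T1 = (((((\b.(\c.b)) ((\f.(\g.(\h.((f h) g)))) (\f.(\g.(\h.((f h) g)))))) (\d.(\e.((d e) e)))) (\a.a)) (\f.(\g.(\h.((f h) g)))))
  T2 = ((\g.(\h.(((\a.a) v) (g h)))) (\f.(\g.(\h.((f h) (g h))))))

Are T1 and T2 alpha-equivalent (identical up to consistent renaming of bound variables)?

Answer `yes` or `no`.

Term 1: (((((\b.(\c.b)) ((\f.(\g.(\h.((f h) g)))) (\f.(\g.(\h.((f h) g)))))) (\d.(\e.((d e) e)))) (\a.a)) (\f.(\g.(\h.((f h) g)))))
Term 2: ((\g.(\h.(((\a.a) v) (g h)))) (\f.(\g.(\h.((f h) (g h))))))
Alpha-equivalence: compare structure up to binder renaming.
Result: False

Answer: no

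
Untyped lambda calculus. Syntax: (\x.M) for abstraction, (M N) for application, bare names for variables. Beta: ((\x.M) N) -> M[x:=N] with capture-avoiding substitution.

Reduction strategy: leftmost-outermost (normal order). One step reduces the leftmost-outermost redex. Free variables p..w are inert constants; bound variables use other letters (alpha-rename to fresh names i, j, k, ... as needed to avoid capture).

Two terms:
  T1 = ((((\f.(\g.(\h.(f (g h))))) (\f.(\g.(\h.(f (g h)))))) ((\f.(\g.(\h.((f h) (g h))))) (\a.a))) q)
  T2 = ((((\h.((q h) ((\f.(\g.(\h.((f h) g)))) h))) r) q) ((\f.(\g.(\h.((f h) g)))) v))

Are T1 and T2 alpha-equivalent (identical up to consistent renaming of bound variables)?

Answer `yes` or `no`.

Term 1: ((((\f.(\g.(\h.(f (g h))))) (\f.(\g.(\h.(f (g h)))))) ((\f.(\g.(\h.((f h) (g h))))) (\a.a))) q)
Term 2: ((((\h.((q h) ((\f.(\g.(\h.((f h) g)))) h))) r) q) ((\f.(\g.(\h.((f h) g)))) v))
Alpha-equivalence: compare structure up to binder renaming.
Result: False

Answer: no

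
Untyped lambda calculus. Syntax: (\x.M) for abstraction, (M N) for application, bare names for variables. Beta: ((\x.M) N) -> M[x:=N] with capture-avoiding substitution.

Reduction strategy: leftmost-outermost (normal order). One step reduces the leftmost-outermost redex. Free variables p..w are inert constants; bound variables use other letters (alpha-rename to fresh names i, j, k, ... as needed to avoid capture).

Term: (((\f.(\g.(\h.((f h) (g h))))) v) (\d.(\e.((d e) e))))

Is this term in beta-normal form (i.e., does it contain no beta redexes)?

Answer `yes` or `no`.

Term: (((\f.(\g.(\h.((f h) (g h))))) v) (\d.(\e.((d e) e))))
Found 1 beta redex(es).

Answer: no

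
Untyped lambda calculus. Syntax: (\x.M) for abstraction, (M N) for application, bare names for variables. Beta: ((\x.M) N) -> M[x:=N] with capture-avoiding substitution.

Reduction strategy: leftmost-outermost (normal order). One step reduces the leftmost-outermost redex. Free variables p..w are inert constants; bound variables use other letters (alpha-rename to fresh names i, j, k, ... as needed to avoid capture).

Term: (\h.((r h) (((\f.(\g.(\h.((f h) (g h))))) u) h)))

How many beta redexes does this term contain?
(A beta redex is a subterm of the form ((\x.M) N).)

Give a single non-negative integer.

Term: (\h.((r h) (((\f.(\g.(\h.((f h) (g h))))) u) h)))
  Redex: ((\f.(\g.(\h.((f h) (g h))))) u)
Total redexes: 1

Answer: 1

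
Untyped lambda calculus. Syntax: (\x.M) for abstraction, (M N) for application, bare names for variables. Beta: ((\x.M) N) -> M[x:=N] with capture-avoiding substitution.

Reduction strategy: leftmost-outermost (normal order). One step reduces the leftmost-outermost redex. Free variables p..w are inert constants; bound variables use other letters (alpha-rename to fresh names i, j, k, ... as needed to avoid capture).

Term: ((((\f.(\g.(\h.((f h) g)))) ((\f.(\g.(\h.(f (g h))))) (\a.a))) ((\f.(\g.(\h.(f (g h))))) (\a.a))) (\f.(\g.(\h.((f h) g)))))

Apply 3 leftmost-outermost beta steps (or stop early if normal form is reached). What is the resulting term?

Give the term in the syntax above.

Step 0: ((((\f.(\g.(\h.((f h) g)))) ((\f.(\g.(\h.(f (g h))))) (\a.a))) ((\f.(\g.(\h.(f (g h))))) (\a.a))) (\f.(\g.(\h.((f h) g)))))
Step 1: (((\g.(\h.((((\f.(\g.(\h.(f (g h))))) (\a.a)) h) g))) ((\f.(\g.(\h.(f (g h))))) (\a.a))) (\f.(\g.(\h.((f h) g)))))
Step 2: ((\h.((((\f.(\g.(\h.(f (g h))))) (\a.a)) h) ((\f.(\g.(\h.(f (g h))))) (\a.a)))) (\f.(\g.(\h.((f h) g)))))
Step 3: ((((\f.(\g.(\h.(f (g h))))) (\a.a)) (\f.(\g.(\h.((f h) g))))) ((\f.(\g.(\h.(f (g h))))) (\a.a)))

Answer: ((((\f.(\g.(\h.(f (g h))))) (\a.a)) (\f.(\g.(\h.((f h) g))))) ((\f.(\g.(\h.(f (g h))))) (\a.a)))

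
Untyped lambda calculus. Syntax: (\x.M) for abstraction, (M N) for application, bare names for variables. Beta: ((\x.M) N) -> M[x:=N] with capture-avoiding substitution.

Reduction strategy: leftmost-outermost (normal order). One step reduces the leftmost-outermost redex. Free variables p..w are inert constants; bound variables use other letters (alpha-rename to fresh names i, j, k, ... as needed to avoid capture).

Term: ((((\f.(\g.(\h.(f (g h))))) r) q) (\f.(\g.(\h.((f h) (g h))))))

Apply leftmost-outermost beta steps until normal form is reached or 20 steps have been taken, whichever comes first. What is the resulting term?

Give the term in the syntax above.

Step 0: ((((\f.(\g.(\h.(f (g h))))) r) q) (\f.(\g.(\h.((f h) (g h))))))
Step 1: (((\g.(\h.(r (g h)))) q) (\f.(\g.(\h.((f h) (g h))))))
Step 2: ((\h.(r (q h))) (\f.(\g.(\h.((f h) (g h))))))
Step 3: (r (q (\f.(\g.(\h.((f h) (g h)))))))

Answer: (r (q (\f.(\g.(\h.((f h) (g h)))))))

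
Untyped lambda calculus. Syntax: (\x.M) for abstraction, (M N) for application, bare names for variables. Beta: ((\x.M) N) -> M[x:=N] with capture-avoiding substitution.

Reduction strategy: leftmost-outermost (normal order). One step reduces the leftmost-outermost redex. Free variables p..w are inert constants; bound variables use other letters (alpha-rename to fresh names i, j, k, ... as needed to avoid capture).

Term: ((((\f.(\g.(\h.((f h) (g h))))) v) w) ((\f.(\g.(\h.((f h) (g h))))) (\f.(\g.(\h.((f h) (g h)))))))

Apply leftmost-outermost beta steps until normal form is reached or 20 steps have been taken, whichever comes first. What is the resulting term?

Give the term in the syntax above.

Answer: ((v (\g.(\h.(\i.((h i) ((g h) i)))))) (w (\g.(\h.(\i.((h i) ((g h) i)))))))

Derivation:
Step 0: ((((\f.(\g.(\h.((f h) (g h))))) v) w) ((\f.(\g.(\h.((f h) (g h))))) (\f.(\g.(\h.((f h) (g h)))))))
Step 1: (((\g.(\h.((v h) (g h)))) w) ((\f.(\g.(\h.((f h) (g h))))) (\f.(\g.(\h.((f h) (g h)))))))
Step 2: ((\h.((v h) (w h))) ((\f.(\g.(\h.((f h) (g h))))) (\f.(\g.(\h.((f h) (g h)))))))
Step 3: ((v ((\f.(\g.(\h.((f h) (g h))))) (\f.(\g.(\h.((f h) (g h))))))) (w ((\f.(\g.(\h.((f h) (g h))))) (\f.(\g.(\h.((f h) (g h))))))))
Step 4: ((v (\g.(\h.(((\f.(\g.(\h.((f h) (g h))))) h) (g h))))) (w ((\f.(\g.(\h.((f h) (g h))))) (\f.(\g.(\h.((f h) (g h))))))))
Step 5: ((v (\g.(\h.((\g.(\i.((h i) (g i)))) (g h))))) (w ((\f.(\g.(\h.((f h) (g h))))) (\f.(\g.(\h.((f h) (g h))))))))
Step 6: ((v (\g.(\h.(\i.((h i) ((g h) i)))))) (w ((\f.(\g.(\h.((f h) (g h))))) (\f.(\g.(\h.((f h) (g h))))))))
Step 7: ((v (\g.(\h.(\i.((h i) ((g h) i)))))) (w (\g.(\h.(((\f.(\g.(\h.((f h) (g h))))) h) (g h))))))
Step 8: ((v (\g.(\h.(\i.((h i) ((g h) i)))))) (w (\g.(\h.((\g.(\i.((h i) (g i)))) (g h))))))
Step 9: ((v (\g.(\h.(\i.((h i) ((g h) i)))))) (w (\g.(\h.(\i.((h i) ((g h) i)))))))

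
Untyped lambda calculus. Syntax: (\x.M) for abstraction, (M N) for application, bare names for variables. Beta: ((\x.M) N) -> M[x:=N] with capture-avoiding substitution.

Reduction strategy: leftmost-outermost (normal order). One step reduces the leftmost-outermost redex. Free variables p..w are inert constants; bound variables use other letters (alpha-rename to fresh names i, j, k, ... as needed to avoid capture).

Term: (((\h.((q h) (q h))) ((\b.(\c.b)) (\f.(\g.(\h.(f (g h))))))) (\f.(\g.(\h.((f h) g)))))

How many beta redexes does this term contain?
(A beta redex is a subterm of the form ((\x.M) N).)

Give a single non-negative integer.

Answer: 2

Derivation:
Term: (((\h.((q h) (q h))) ((\b.(\c.b)) (\f.(\g.(\h.(f (g h))))))) (\f.(\g.(\h.((f h) g)))))
  Redex: ((\h.((q h) (q h))) ((\b.(\c.b)) (\f.(\g.(\h.(f (g h)))))))
  Redex: ((\b.(\c.b)) (\f.(\g.(\h.(f (g h))))))
Total redexes: 2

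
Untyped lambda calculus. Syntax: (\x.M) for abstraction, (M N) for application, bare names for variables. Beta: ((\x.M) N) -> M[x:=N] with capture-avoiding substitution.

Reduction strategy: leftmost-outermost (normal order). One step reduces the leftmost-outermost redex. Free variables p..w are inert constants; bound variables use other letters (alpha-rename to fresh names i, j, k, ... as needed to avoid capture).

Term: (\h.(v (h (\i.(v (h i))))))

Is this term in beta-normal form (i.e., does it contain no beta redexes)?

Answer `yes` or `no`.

Answer: yes

Derivation:
Term: (\h.(v (h (\i.(v (h i))))))
No beta redexes found.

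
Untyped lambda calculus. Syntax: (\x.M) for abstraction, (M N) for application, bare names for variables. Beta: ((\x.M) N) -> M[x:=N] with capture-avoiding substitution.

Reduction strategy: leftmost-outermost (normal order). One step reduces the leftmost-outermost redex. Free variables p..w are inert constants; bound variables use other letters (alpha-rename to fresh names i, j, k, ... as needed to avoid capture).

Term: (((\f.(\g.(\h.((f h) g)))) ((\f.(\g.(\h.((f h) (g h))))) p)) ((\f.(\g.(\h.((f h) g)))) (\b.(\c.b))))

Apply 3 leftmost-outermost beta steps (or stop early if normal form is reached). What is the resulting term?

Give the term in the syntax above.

Answer: (\h.(((\g.(\h.((p h) (g h)))) h) ((\f.(\g.(\h.((f h) g)))) (\b.(\c.b)))))

Derivation:
Step 0: (((\f.(\g.(\h.((f h) g)))) ((\f.(\g.(\h.((f h) (g h))))) p)) ((\f.(\g.(\h.((f h) g)))) (\b.(\c.b))))
Step 1: ((\g.(\h.((((\f.(\g.(\h.((f h) (g h))))) p) h) g))) ((\f.(\g.(\h.((f h) g)))) (\b.(\c.b))))
Step 2: (\h.((((\f.(\g.(\h.((f h) (g h))))) p) h) ((\f.(\g.(\h.((f h) g)))) (\b.(\c.b)))))
Step 3: (\h.(((\g.(\h.((p h) (g h)))) h) ((\f.(\g.(\h.((f h) g)))) (\b.(\c.b)))))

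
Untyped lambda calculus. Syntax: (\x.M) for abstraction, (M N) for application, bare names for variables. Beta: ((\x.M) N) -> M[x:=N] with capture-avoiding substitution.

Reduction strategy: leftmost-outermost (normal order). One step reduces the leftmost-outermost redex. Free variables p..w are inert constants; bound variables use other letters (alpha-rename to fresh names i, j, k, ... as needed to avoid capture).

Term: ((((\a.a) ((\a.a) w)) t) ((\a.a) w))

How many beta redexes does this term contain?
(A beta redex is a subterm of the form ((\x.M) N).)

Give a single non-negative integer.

Term: ((((\a.a) ((\a.a) w)) t) ((\a.a) w))
  Redex: ((\a.a) ((\a.a) w))
  Redex: ((\a.a) w)
  Redex: ((\a.a) w)
Total redexes: 3

Answer: 3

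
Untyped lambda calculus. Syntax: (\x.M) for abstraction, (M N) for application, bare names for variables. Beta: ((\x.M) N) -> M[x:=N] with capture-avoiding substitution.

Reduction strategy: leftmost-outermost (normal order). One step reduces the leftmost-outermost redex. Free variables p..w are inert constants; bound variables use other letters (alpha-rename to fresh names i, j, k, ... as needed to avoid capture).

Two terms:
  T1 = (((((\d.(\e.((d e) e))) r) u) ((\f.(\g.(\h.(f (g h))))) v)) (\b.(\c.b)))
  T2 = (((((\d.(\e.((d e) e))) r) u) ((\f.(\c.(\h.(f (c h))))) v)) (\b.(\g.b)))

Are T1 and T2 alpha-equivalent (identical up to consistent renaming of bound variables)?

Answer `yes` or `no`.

Term 1: (((((\d.(\e.((d e) e))) r) u) ((\f.(\g.(\h.(f (g h))))) v)) (\b.(\c.b)))
Term 2: (((((\d.(\e.((d e) e))) r) u) ((\f.(\c.(\h.(f (c h))))) v)) (\b.(\g.b)))
Alpha-equivalence: compare structure up to binder renaming.
Result: True

Answer: yes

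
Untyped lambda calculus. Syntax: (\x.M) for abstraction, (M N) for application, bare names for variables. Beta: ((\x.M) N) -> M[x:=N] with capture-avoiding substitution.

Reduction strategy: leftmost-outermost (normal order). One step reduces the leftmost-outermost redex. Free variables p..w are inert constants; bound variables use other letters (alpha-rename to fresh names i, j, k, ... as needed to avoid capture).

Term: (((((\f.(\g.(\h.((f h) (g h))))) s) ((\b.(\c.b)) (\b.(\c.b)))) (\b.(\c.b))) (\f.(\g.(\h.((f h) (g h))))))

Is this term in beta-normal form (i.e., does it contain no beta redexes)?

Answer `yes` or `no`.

Answer: no

Derivation:
Term: (((((\f.(\g.(\h.((f h) (g h))))) s) ((\b.(\c.b)) (\b.(\c.b)))) (\b.(\c.b))) (\f.(\g.(\h.((f h) (g h))))))
Found 2 beta redex(es).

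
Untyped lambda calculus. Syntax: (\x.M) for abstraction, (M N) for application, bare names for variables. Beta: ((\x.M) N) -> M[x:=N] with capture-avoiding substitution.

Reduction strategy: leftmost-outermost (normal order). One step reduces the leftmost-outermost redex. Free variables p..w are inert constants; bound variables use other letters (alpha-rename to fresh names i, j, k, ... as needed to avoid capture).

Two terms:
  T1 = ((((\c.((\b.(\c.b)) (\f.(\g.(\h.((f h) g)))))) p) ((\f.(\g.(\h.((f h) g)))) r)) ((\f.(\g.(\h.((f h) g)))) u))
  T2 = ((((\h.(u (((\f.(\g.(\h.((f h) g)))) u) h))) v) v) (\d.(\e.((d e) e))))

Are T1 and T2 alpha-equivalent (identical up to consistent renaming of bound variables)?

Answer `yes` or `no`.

Answer: no

Derivation:
Term 1: ((((\c.((\b.(\c.b)) (\f.(\g.(\h.((f h) g)))))) p) ((\f.(\g.(\h.((f h) g)))) r)) ((\f.(\g.(\h.((f h) g)))) u))
Term 2: ((((\h.(u (((\f.(\g.(\h.((f h) g)))) u) h))) v) v) (\d.(\e.((d e) e))))
Alpha-equivalence: compare structure up to binder renaming.
Result: False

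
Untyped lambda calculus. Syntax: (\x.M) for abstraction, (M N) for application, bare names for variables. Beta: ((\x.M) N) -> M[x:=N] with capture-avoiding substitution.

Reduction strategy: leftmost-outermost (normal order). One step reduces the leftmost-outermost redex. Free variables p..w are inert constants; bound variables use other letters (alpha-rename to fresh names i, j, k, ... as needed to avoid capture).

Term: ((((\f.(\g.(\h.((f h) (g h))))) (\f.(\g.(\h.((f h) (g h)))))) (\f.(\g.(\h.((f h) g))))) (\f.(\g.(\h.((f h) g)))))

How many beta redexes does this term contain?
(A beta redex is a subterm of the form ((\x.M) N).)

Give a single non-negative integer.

Answer: 1

Derivation:
Term: ((((\f.(\g.(\h.((f h) (g h))))) (\f.(\g.(\h.((f h) (g h)))))) (\f.(\g.(\h.((f h) g))))) (\f.(\g.(\h.((f h) g)))))
  Redex: ((\f.(\g.(\h.((f h) (g h))))) (\f.(\g.(\h.((f h) (g h))))))
Total redexes: 1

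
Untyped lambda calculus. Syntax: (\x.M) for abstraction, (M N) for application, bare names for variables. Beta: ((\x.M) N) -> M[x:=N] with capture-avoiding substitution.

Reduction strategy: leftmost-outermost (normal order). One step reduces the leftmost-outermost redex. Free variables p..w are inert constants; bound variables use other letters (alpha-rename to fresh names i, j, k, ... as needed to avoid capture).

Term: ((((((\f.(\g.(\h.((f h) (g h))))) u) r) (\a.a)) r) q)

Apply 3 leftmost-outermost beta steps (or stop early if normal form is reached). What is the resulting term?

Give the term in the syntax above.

Answer: ((((u (\a.a)) (r (\a.a))) r) q)

Derivation:
Step 0: ((((((\f.(\g.(\h.((f h) (g h))))) u) r) (\a.a)) r) q)
Step 1: (((((\g.(\h.((u h) (g h)))) r) (\a.a)) r) q)
Step 2: ((((\h.((u h) (r h))) (\a.a)) r) q)
Step 3: ((((u (\a.a)) (r (\a.a))) r) q)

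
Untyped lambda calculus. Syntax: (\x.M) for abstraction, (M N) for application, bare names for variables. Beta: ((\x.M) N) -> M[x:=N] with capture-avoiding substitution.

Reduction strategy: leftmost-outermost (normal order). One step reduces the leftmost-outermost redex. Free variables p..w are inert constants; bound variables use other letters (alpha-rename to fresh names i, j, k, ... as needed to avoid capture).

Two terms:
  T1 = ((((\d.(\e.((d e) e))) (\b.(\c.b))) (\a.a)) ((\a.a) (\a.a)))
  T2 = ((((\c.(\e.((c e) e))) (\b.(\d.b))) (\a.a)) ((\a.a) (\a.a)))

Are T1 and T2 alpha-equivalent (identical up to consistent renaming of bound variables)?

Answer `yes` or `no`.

Answer: yes

Derivation:
Term 1: ((((\d.(\e.((d e) e))) (\b.(\c.b))) (\a.a)) ((\a.a) (\a.a)))
Term 2: ((((\c.(\e.((c e) e))) (\b.(\d.b))) (\a.a)) ((\a.a) (\a.a)))
Alpha-equivalence: compare structure up to binder renaming.
Result: True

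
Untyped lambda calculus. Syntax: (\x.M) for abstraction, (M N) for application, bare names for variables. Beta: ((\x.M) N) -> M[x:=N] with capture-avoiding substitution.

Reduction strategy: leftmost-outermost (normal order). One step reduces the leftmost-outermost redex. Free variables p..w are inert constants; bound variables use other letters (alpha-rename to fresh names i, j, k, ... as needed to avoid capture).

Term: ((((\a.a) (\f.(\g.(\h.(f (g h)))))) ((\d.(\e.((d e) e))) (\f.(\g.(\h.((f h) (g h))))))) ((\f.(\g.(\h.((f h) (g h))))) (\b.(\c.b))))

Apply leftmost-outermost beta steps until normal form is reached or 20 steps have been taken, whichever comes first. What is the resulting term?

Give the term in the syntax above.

Step 0: ((((\a.a) (\f.(\g.(\h.(f (g h)))))) ((\d.(\e.((d e) e))) (\f.(\g.(\h.((f h) (g h))))))) ((\f.(\g.(\h.((f h) (g h))))) (\b.(\c.b))))
Step 1: (((\f.(\g.(\h.(f (g h))))) ((\d.(\e.((d e) e))) (\f.(\g.(\h.((f h) (g h))))))) ((\f.(\g.(\h.((f h) (g h))))) (\b.(\c.b))))
Step 2: ((\g.(\h.(((\d.(\e.((d e) e))) (\f.(\g.(\h.((f h) (g h)))))) (g h)))) ((\f.(\g.(\h.((f h) (g h))))) (\b.(\c.b))))
Step 3: (\h.(((\d.(\e.((d e) e))) (\f.(\g.(\h.((f h) (g h)))))) (((\f.(\g.(\h.((f h) (g h))))) (\b.(\c.b))) h)))
Step 4: (\h.((\e.(((\f.(\g.(\h.((f h) (g h))))) e) e)) (((\f.(\g.(\h.((f h) (g h))))) (\b.(\c.b))) h)))
Step 5: (\h.(((\f.(\g.(\h.((f h) (g h))))) (((\f.(\g.(\h.((f h) (g h))))) (\b.(\c.b))) h)) (((\f.(\g.(\h.((f h) (g h))))) (\b.(\c.b))) h)))
Step 6: (\h.((\g.(\i.(((((\f.(\g.(\h.((f h) (g h))))) (\b.(\c.b))) h) i) (g i)))) (((\f.(\g.(\h.((f h) (g h))))) (\b.(\c.b))) h)))
Step 7: (\h.(\i.(((((\f.(\g.(\h.((f h) (g h))))) (\b.(\c.b))) h) i) ((((\f.(\g.(\h.((f h) (g h))))) (\b.(\c.b))) h) i))))
Step 8: (\h.(\i.((((\g.(\h.(((\b.(\c.b)) h) (g h)))) h) i) ((((\f.(\g.(\h.((f h) (g h))))) (\b.(\c.b))) h) i))))
Step 9: (\h.(\i.(((\i.(((\b.(\c.b)) i) (h i))) i) ((((\f.(\g.(\h.((f h) (g h))))) (\b.(\c.b))) h) i))))
Step 10: (\h.(\i.((((\b.(\c.b)) i) (h i)) ((((\f.(\g.(\h.((f h) (g h))))) (\b.(\c.b))) h) i))))
Step 11: (\h.(\i.(((\c.i) (h i)) ((((\f.(\g.(\h.((f h) (g h))))) (\b.(\c.b))) h) i))))
Step 12: (\h.(\i.(i ((((\f.(\g.(\h.((f h) (g h))))) (\b.(\c.b))) h) i))))
Step 13: (\h.(\i.(i (((\g.(\h.(((\b.(\c.b)) h) (g h)))) h) i))))
Step 14: (\h.(\i.(i ((\i.(((\b.(\c.b)) i) (h i))) i))))
Step 15: (\h.(\i.(i (((\b.(\c.b)) i) (h i)))))
Step 16: (\h.(\i.(i ((\c.i) (h i)))))
Step 17: (\h.(\i.(i i)))

Answer: (\h.(\i.(i i)))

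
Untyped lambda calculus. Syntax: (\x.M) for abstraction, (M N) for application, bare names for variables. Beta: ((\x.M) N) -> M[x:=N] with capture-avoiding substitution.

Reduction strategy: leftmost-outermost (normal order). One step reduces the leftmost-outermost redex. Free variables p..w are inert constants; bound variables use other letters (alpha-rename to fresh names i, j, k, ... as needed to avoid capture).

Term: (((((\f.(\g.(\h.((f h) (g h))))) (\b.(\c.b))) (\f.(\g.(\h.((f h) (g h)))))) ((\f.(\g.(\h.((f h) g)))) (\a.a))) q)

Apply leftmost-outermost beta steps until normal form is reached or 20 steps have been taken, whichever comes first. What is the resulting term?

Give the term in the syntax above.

Step 0: (((((\f.(\g.(\h.((f h) (g h))))) (\b.(\c.b))) (\f.(\g.(\h.((f h) (g h)))))) ((\f.(\g.(\h.((f h) g)))) (\a.a))) q)
Step 1: ((((\g.(\h.(((\b.(\c.b)) h) (g h)))) (\f.(\g.(\h.((f h) (g h)))))) ((\f.(\g.(\h.((f h) g)))) (\a.a))) q)
Step 2: (((\h.(((\b.(\c.b)) h) ((\f.(\g.(\h.((f h) (g h))))) h))) ((\f.(\g.(\h.((f h) g)))) (\a.a))) q)
Step 3: ((((\b.(\c.b)) ((\f.(\g.(\h.((f h) g)))) (\a.a))) ((\f.(\g.(\h.((f h) (g h))))) ((\f.(\g.(\h.((f h) g)))) (\a.a)))) q)
Step 4: (((\c.((\f.(\g.(\h.((f h) g)))) (\a.a))) ((\f.(\g.(\h.((f h) (g h))))) ((\f.(\g.(\h.((f h) g)))) (\a.a)))) q)
Step 5: (((\f.(\g.(\h.((f h) g)))) (\a.a)) q)
Step 6: ((\g.(\h.(((\a.a) h) g))) q)
Step 7: (\h.(((\a.a) h) q))
Step 8: (\h.(h q))

Answer: (\h.(h q))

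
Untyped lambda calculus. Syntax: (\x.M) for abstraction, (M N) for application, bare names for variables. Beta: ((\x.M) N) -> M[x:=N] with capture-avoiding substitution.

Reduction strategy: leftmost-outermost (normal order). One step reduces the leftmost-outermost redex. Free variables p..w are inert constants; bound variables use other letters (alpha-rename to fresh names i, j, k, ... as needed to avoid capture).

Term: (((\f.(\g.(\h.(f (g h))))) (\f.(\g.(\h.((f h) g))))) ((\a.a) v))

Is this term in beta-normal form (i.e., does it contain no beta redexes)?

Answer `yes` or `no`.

Answer: no

Derivation:
Term: (((\f.(\g.(\h.(f (g h))))) (\f.(\g.(\h.((f h) g))))) ((\a.a) v))
Found 2 beta redex(es).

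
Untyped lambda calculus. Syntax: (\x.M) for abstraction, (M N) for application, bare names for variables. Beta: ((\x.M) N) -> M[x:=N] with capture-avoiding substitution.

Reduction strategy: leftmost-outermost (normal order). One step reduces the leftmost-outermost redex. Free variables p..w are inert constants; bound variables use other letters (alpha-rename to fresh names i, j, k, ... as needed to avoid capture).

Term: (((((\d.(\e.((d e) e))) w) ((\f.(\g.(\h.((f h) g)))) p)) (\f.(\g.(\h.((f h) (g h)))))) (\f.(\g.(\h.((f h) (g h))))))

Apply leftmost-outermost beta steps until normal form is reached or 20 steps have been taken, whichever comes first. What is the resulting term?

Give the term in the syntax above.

Step 0: (((((\d.(\e.((d e) e))) w) ((\f.(\g.(\h.((f h) g)))) p)) (\f.(\g.(\h.((f h) (g h)))))) (\f.(\g.(\h.((f h) (g h))))))
Step 1: ((((\e.((w e) e)) ((\f.(\g.(\h.((f h) g)))) p)) (\f.(\g.(\h.((f h) (g h)))))) (\f.(\g.(\h.((f h) (g h))))))
Step 2: ((((w ((\f.(\g.(\h.((f h) g)))) p)) ((\f.(\g.(\h.((f h) g)))) p)) (\f.(\g.(\h.((f h) (g h)))))) (\f.(\g.(\h.((f h) (g h))))))
Step 3: ((((w (\g.(\h.((p h) g)))) ((\f.(\g.(\h.((f h) g)))) p)) (\f.(\g.(\h.((f h) (g h)))))) (\f.(\g.(\h.((f h) (g h))))))
Step 4: ((((w (\g.(\h.((p h) g)))) (\g.(\h.((p h) g)))) (\f.(\g.(\h.((f h) (g h)))))) (\f.(\g.(\h.((f h) (g h))))))

Answer: ((((w (\g.(\h.((p h) g)))) (\g.(\h.((p h) g)))) (\f.(\g.(\h.((f h) (g h)))))) (\f.(\g.(\h.((f h) (g h))))))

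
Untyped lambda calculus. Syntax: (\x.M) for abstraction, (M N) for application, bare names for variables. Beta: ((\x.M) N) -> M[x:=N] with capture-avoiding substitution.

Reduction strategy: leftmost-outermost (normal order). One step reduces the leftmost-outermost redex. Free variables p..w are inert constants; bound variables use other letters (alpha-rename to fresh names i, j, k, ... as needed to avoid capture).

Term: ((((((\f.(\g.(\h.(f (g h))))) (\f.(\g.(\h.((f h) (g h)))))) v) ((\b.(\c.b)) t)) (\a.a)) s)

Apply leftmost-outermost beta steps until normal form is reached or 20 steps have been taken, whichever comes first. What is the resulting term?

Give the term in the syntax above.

Answer: (((v (\c.t)) s) s)

Derivation:
Step 0: ((((((\f.(\g.(\h.(f (g h))))) (\f.(\g.(\h.((f h) (g h)))))) v) ((\b.(\c.b)) t)) (\a.a)) s)
Step 1: (((((\g.(\h.((\f.(\g.(\h.((f h) (g h))))) (g h)))) v) ((\b.(\c.b)) t)) (\a.a)) s)
Step 2: ((((\h.((\f.(\g.(\h.((f h) (g h))))) (v h))) ((\b.(\c.b)) t)) (\a.a)) s)
Step 3: ((((\f.(\g.(\h.((f h) (g h))))) (v ((\b.(\c.b)) t))) (\a.a)) s)
Step 4: (((\g.(\h.(((v ((\b.(\c.b)) t)) h) (g h)))) (\a.a)) s)
Step 5: ((\h.(((v ((\b.(\c.b)) t)) h) ((\a.a) h))) s)
Step 6: (((v ((\b.(\c.b)) t)) s) ((\a.a) s))
Step 7: (((v (\c.t)) s) ((\a.a) s))
Step 8: (((v (\c.t)) s) s)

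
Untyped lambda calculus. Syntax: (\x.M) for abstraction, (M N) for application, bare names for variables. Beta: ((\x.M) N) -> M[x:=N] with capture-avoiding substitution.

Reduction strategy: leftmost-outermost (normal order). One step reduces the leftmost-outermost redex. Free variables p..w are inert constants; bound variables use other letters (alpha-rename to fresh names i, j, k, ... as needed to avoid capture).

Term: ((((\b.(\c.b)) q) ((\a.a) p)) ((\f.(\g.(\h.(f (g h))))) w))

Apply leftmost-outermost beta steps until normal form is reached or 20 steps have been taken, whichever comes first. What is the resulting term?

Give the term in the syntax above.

Step 0: ((((\b.(\c.b)) q) ((\a.a) p)) ((\f.(\g.(\h.(f (g h))))) w))
Step 1: (((\c.q) ((\a.a) p)) ((\f.(\g.(\h.(f (g h))))) w))
Step 2: (q ((\f.(\g.(\h.(f (g h))))) w))
Step 3: (q (\g.(\h.(w (g h)))))

Answer: (q (\g.(\h.(w (g h)))))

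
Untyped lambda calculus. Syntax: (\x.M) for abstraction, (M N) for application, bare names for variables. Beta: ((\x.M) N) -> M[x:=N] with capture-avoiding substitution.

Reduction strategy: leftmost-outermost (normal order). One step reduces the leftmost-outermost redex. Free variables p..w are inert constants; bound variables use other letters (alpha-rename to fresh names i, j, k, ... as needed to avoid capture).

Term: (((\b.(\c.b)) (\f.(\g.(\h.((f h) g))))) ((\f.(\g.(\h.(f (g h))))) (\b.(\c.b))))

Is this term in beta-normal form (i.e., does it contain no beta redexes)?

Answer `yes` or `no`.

Answer: no

Derivation:
Term: (((\b.(\c.b)) (\f.(\g.(\h.((f h) g))))) ((\f.(\g.(\h.(f (g h))))) (\b.(\c.b))))
Found 2 beta redex(es).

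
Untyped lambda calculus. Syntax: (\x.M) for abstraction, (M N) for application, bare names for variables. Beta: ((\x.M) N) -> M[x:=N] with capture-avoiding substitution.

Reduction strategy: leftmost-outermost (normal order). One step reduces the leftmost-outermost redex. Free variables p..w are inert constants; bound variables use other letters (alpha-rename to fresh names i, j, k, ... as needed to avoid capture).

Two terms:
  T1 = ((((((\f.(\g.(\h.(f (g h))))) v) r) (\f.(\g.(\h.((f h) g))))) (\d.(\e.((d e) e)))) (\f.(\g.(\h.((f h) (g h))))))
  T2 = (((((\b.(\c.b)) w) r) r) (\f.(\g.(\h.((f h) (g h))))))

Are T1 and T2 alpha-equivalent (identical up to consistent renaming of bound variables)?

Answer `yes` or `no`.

Answer: no

Derivation:
Term 1: ((((((\f.(\g.(\h.(f (g h))))) v) r) (\f.(\g.(\h.((f h) g))))) (\d.(\e.((d e) e)))) (\f.(\g.(\h.((f h) (g h))))))
Term 2: (((((\b.(\c.b)) w) r) r) (\f.(\g.(\h.((f h) (g h))))))
Alpha-equivalence: compare structure up to binder renaming.
Result: False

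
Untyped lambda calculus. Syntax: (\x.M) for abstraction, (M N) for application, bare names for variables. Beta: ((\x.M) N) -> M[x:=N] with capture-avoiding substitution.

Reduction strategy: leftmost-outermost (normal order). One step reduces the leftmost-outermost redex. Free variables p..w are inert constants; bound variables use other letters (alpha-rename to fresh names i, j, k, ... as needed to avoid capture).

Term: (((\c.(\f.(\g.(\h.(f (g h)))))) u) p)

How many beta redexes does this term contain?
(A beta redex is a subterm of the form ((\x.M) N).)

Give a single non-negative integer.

Term: (((\c.(\f.(\g.(\h.(f (g h)))))) u) p)
  Redex: ((\c.(\f.(\g.(\h.(f (g h)))))) u)
Total redexes: 1

Answer: 1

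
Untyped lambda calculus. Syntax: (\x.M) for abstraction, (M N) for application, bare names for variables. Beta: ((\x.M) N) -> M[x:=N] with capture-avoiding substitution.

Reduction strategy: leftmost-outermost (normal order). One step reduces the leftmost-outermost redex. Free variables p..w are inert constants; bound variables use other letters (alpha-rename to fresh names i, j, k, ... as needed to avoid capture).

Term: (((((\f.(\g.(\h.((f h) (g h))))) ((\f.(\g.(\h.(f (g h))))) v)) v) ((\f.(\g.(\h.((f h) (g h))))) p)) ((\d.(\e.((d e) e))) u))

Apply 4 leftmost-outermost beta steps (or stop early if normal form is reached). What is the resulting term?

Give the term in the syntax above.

Answer: ((((\g.(\h.(v (g h)))) ((\f.(\g.(\h.((f h) (g h))))) p)) (v ((\f.(\g.(\h.((f h) (g h))))) p))) ((\d.(\e.((d e) e))) u))

Derivation:
Step 0: (((((\f.(\g.(\h.((f h) (g h))))) ((\f.(\g.(\h.(f (g h))))) v)) v) ((\f.(\g.(\h.((f h) (g h))))) p)) ((\d.(\e.((d e) e))) u))
Step 1: ((((\g.(\h.((((\f.(\g.(\h.(f (g h))))) v) h) (g h)))) v) ((\f.(\g.(\h.((f h) (g h))))) p)) ((\d.(\e.((d e) e))) u))
Step 2: (((\h.((((\f.(\g.(\h.(f (g h))))) v) h) (v h))) ((\f.(\g.(\h.((f h) (g h))))) p)) ((\d.(\e.((d e) e))) u))
Step 3: (((((\f.(\g.(\h.(f (g h))))) v) ((\f.(\g.(\h.((f h) (g h))))) p)) (v ((\f.(\g.(\h.((f h) (g h))))) p))) ((\d.(\e.((d e) e))) u))
Step 4: ((((\g.(\h.(v (g h)))) ((\f.(\g.(\h.((f h) (g h))))) p)) (v ((\f.(\g.(\h.((f h) (g h))))) p))) ((\d.(\e.((d e) e))) u))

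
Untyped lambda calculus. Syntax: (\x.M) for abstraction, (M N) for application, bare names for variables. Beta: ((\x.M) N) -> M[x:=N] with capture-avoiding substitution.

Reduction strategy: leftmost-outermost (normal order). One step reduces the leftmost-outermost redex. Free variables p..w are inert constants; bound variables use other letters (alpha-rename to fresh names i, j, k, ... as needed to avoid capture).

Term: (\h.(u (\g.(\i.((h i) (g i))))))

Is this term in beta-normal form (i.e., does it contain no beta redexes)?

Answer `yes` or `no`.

Term: (\h.(u (\g.(\i.((h i) (g i))))))
No beta redexes found.

Answer: yes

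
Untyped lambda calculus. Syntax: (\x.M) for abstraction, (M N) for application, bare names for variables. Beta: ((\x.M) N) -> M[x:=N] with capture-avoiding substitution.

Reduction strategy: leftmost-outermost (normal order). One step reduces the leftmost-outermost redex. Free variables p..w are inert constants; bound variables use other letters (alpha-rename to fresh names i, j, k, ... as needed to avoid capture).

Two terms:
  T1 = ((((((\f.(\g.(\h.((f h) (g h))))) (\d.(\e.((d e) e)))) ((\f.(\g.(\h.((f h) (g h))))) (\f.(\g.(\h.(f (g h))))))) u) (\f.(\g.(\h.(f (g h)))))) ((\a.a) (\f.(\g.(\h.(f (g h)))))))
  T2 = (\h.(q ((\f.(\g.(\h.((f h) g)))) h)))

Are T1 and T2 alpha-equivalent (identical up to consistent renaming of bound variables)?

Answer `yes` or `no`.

Answer: no

Derivation:
Term 1: ((((((\f.(\g.(\h.((f h) (g h))))) (\d.(\e.((d e) e)))) ((\f.(\g.(\h.((f h) (g h))))) (\f.(\g.(\h.(f (g h))))))) u) (\f.(\g.(\h.(f (g h)))))) ((\a.a) (\f.(\g.(\h.(f (g h)))))))
Term 2: (\h.(q ((\f.(\g.(\h.((f h) g)))) h)))
Alpha-equivalence: compare structure up to binder renaming.
Result: False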